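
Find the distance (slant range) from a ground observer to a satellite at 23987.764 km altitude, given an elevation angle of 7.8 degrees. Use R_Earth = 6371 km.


h = 23987.764 km, el = 7.8 deg
d = -R_E*sin(el) + sqrt((R_E*sin(el))^2 + 2*R_E*h + h^2)
d = -6371.0000*sin(0.1361357) + sqrt((6371.0000*0.1357156)^2 + 2*6371.0000*23987.764 + 23987.764^2)
d = 28830.6843 km

28830.6843 km


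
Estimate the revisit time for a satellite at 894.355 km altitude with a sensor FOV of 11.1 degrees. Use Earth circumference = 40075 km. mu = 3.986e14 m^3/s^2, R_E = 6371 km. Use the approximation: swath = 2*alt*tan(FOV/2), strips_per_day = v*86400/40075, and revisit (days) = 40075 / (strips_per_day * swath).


swath = 2*894.355*tan(0.09686577) = 173.8087 km
v = sqrt(mu/r) = 7406.9639 m/s = 7.4070 km/s
strips/day = v*86400/40075 = 7.4070*86400/40075 = 15.9691
coverage/day = strips * swath = 15.9691 * 173.8087 = 2775.5690 km
revisit = 40075 / 2775.5690 = 14.4385 days

14.4385 days


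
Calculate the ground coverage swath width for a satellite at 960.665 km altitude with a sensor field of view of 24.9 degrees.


FOV = 24.9 deg = 0.434587 rad
swath = 2 * alt * tan(FOV/2) = 2 * 960.665 * tan(0.2172935)
swath = 2 * 960.665 * 0.2207793
swath = 424.1899 km

424.1899 km


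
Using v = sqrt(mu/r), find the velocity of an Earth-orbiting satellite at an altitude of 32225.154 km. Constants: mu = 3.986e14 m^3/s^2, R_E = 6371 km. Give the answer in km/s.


r = R_E + alt = 6371.0 + 32225.154 = 38596.1540 km = 3.8596154e+07 m
v = sqrt(mu/r) = sqrt(3.986e14 / 3.8596154e+07) = 3213.6356 m/s = 3.2136 km/s

3.2136 km/s


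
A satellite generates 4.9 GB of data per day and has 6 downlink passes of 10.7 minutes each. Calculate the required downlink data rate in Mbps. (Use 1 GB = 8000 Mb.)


total contact time = 6 * 10.7 * 60 = 3852.0000 s
data = 4.9 GB = 39200.0000 Mb
rate = 39200.0000 / 3852.0000 = 10.1765 Mbps

10.1765 Mbps


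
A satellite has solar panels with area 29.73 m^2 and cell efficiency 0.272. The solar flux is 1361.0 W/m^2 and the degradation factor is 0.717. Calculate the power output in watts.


P = area * eta * S * degradation
P = 29.73 * 0.272 * 1361.0 * 0.717
P = 7891.1645 W

7891.1645 W


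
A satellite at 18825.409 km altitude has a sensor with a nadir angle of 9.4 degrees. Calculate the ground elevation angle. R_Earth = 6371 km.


r = R_E + alt = 25196.4090 km
Law of sines in the satellite / Earth-center / ground-point triangle:
  sin(nadir)/R_E = sin(90 + el)/r  =>  cos(el) = (r/R_E)*sin(nadir)
cos(el) = (25196.4090 / 6371.0000) * sin(9.4 deg) = 0.6459312
el = arccos(0.6459312) = 49.7645 deg
(Earth-central angle = 90 - nadir - el = 30.8355 deg)

49.7645 degrees


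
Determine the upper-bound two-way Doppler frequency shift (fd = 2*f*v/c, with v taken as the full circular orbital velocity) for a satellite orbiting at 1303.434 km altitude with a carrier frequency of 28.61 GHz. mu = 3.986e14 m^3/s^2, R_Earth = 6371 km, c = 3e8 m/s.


r = 7.674434e+06 m
v = sqrt(mu/r) = 7206.8498 m/s (worst-case radial velocity)
f = 28.61 GHz = 2.861e+10 Hz
fd = 2*f*v/c = 2*2.861e+10*7206.8498/3.0e+08
fd = 1.3745865e+06 Hz

1.3746e+06 Hz


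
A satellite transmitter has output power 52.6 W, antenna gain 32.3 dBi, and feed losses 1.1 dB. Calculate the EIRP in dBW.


Pt = 52.6 W = 17.2099 dBW
EIRP = Pt_dBW + Gt - losses = 17.2099 + 32.3 - 1.1 = 48.4099 dBW

48.4099 dBW


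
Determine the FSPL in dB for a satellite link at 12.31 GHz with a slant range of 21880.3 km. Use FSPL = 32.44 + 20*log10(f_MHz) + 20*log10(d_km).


f = 12.31 GHz = 12310.0000 MHz
d = 21880.3 km
FSPL = 32.44 + 20*log10(12310.0000) + 20*log10(21880.3)
FSPL = 32.44 + 81.8052 + 86.8011
FSPL = 201.0462 dB

201.0462 dB


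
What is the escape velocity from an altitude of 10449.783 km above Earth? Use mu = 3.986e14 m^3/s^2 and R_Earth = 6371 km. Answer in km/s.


r = 6371.0 + 10449.783 = 16820.7830 km = 1.6820783e+07 m
v_esc = sqrt(2*mu/r) = sqrt(2*3.986e14 / 1.6820783e+07)
v_esc = 6884.3119 m/s = 6.8843 km/s

6.8843 km/s


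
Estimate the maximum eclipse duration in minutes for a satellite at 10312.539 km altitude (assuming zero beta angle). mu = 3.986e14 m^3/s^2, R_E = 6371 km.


r = 16683.5390 km
T = 357.4310 min
Eclipse fraction = arcsin(R_E/r)/pi = arcsin(6371.0000/16683.5390)/pi
= arcsin(0.3818734)/pi = 0.124721
Eclipse duration = 0.124721 * 357.4310 = 44.5791 min

44.5791 minutes


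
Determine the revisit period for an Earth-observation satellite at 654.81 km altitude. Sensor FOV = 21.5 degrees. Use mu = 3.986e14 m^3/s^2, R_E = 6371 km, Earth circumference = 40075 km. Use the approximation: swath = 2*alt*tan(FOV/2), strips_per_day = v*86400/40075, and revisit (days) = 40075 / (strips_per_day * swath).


swath = 2*654.81*tan(0.1876229) = 248.6391 km
v = sqrt(mu/r) = 7532.1758 m/s = 7.5322 km/s
strips/day = v*86400/40075 = 7.5322*86400/40075 = 16.2391
coverage/day = strips * swath = 16.2391 * 248.6391 = 4037.6636 km
revisit = 40075 / 4037.6636 = 9.9253 days

9.9253 days


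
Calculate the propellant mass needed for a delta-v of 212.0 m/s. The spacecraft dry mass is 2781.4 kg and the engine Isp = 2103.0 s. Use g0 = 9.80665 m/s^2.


ve = Isp * g0 = 2103.0 * 9.80665 = 20623.384950 m/s
mass ratio = exp(dv/ve) = exp(212.0/20623.384950) = 1.01033261
m_prop = m_dry * (mr - 1) = 2781.4 * (1.01033261 - 1)
m_prop = 28.7391 kg

28.7391 kg


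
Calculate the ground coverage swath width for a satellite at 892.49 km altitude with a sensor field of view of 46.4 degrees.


FOV = 46.4 deg = 0.8098328 rad
swath = 2 * alt * tan(FOV/2) = 2 * 892.49 * tan(0.4049164)
swath = 2 * 892.49 * 0.4286005
swath = 765.0434 km

765.0434 km


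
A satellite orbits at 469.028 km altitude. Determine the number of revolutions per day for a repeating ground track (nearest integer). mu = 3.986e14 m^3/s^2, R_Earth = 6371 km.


r = 6.840028e+06 m
T = 2*pi*sqrt(r^3/mu) = 5629.8658 s = 93.8311 min
revs/day = 1440 / 93.8311 = 15.3467
Rounded: 15 revolutions per day

15 revolutions per day


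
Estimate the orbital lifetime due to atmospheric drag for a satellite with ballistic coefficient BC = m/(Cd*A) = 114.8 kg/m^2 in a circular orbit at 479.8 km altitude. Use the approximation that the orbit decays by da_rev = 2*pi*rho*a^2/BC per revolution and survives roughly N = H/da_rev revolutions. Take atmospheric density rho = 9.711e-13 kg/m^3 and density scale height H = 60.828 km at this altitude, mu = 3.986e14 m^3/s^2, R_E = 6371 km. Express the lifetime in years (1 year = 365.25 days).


a = R_E + alt = 6850.8000 km = 6.8508e+06 m
da_rev = 2*pi*rho*a^2/BC = 2*pi*9.711e-13*(6.8508e+06)^2/114.8 = 2.494506 m per revolution
N = H/da_rev = 60828.0000 m / 2.494506 m = 24384.7903 revolutions
P = 2*pi*sqrt(a^3/mu) = 5643.1703 s
lifetime = N*P = 24384.7903 * 5643.1703 = 1.3760752e+08 s = 1592.6797 days
years = 1592.6797 / 365.25 = 4.3605 years

4.3605 years


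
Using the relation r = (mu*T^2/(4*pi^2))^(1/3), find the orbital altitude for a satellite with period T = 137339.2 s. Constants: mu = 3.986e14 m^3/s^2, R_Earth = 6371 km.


T = 137339.2 s
r = (mu*T^2/(4*pi^2))^(1/3) = (3.986e14 * 137339.2^2 / (4*pi^2))^(1/3)
r = 5.7533685e+07 m = 57533.6855 km
alt = r - R_E = 57533.6855 - 6371 = 51162.6855 km

51162.6855 km


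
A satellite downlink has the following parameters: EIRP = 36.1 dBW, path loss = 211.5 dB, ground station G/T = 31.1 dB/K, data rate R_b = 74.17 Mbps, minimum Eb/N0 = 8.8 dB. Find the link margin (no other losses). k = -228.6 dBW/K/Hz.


C/N0 = EIRP - FSPL + G/T - k = 36.1 - 211.5 + 31.1 - (-228.6)
C/N0 = 84.3000 dB-Hz
R_b = 74.17 Mbps = 7.417e+07 bps -> 10*log10(R_b) = 78.7023 dB-Hz
Eb/N0 = C/N0 - 10*log10(R_b) = 84.3000 - 78.7023 = 5.5977 dB
Margin = Eb/N0 - Eb/N0_req = 5.5977 - 8.8 = -3.2023 dB (negative margin: link does not close)

-3.2023 dB


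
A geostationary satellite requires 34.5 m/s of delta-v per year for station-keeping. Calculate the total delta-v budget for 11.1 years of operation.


dV = rate * years = 34.5 * 11.1
dV = 382.9500 m/s

382.9500 m/s


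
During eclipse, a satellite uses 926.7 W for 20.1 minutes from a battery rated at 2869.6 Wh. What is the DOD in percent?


E_used = P * t / 60 = 926.7 * 20.1 / 60 = 310.4445 Wh
DOD = E_used / E_total * 100 = 310.4445 / 2869.6 * 100
DOD = 10.8184 %

10.8184 %


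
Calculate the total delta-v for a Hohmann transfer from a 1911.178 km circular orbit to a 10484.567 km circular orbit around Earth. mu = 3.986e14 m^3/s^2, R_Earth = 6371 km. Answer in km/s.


r1 = 8282.1780 km = 8.282178e+06 m
r2 = 16855.5670 km = 1.6855567e+07 m
dv1 = sqrt(mu/r1)*(sqrt(2*r2/(r1+r2)) - 1) = 1096.3851 m/s
dv2 = sqrt(mu/r2)*(1 - sqrt(2*r1/(r1+r2))) = 915.4278 m/s
total dv = |dv1| + |dv2| = 1096.3851 + 915.4278 = 2011.8128 m/s = 2.0118 km/s

2.0118 km/s


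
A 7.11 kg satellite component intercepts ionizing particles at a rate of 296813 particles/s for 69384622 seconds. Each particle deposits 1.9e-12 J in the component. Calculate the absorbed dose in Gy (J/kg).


Total energy deposited = rate * time * E_per
  = 296813 * 69384622 * 1.9e-12 = 39.1291 J
Dose = E_total / mass = 39.1291 / 7.11
Dose = 5.5034 Gy

5.5034 Gy


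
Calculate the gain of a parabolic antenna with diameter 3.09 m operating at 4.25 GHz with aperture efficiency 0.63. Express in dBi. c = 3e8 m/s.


lambda = c/f = 3e8 / 4.25e+09 = 0.07058824 m
G = eta*(pi*D/lambda)^2 = 0.63*(pi*3.09/0.07058824)^2
G = 11914.9604 (linear)
G = 10*log10(11914.9604) = 40.7609 dBi

40.7609 dBi


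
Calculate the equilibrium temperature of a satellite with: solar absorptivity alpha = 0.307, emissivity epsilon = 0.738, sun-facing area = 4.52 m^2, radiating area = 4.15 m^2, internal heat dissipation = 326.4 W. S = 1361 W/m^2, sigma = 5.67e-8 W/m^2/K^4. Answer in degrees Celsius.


Numerator = alpha*S*A_sun + Q_int = 0.307*1361*4.52 + 326.4 = 2214.9780 W
Denominator = eps*sigma*A_rad = 0.738*5.67e-8*4.15 = 1.7365509e-07 W/K^4
T^4 = 1.2755042e+10 K^4
T = 336.0628 K = 62.9128 C

62.9128 degrees Celsius


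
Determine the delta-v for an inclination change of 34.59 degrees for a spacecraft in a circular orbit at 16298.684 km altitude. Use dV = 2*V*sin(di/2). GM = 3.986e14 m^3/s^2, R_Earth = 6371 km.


r = 22669.6840 km = 2.2669684e+07 m
V = sqrt(mu/r) = 4193.2033 m/s
di = 34.59 deg = 0.6037094 rad
dV = 2*V*sin(di/2) = 2*4193.2033*sin(0.3018547)
dV = 2493.2078 m/s = 2.4932 km/s

2.4932 km/s


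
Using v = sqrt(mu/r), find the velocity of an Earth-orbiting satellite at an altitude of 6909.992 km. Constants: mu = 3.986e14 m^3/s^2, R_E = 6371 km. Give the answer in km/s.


r = R_E + alt = 6371.0 + 6909.992 = 13280.9920 km = 1.3280992e+07 m
v = sqrt(mu/r) = sqrt(3.986e14 / 1.3280992e+07) = 5478.3956 m/s = 5.4784 km/s

5.4784 km/s


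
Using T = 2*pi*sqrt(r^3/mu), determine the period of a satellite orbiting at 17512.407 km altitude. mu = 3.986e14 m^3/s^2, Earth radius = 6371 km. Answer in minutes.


r = 23883.4070 km = 2.3883407e+07 m
T = 2*pi*sqrt(r^3/mu) = 2*pi*sqrt(1.3623504e+22 / 3.986e14)
T = 36732.9359 s = 612.2156 min

612.2156 minutes


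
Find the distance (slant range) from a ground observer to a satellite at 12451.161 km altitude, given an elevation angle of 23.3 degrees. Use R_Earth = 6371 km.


h = 12451.161 km, el = 23.3 deg
d = -R_E*sin(el) + sqrt((R_E*sin(el))^2 + 2*R_E*h + h^2)
d = -6371.0000*sin(0.4066617) + sqrt((6371.0000*0.3955455)^2 + 2*6371.0000*12451.161 + 12451.161^2)
d = 15369.4907 km

15369.4907 km


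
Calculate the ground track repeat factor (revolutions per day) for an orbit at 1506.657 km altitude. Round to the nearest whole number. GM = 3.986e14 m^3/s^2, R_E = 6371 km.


r = 7.877657e+06 m
T = 2*pi*sqrt(r^3/mu) = 6958.3589 s = 115.9726 min
revs/day = 1440 / 115.9726 = 12.4167
Rounded: 12 revolutions per day

12 revolutions per day


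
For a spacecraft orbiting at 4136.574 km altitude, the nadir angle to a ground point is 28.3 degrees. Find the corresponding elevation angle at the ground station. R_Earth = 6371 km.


r = R_E + alt = 10507.5740 km
Law of sines in the satellite / Earth-center / ground-point triangle:
  sin(nadir)/R_E = sin(90 + el)/r  =>  cos(el) = (r/R_E)*sin(nadir)
cos(el) = (10507.5740 / 6371.0000) * sin(28.3 deg) = 0.781905
el = arccos(0.781905) = 38.5647 deg
(Earth-central angle = 90 - nadir - el = 23.1353 deg)

38.5647 degrees


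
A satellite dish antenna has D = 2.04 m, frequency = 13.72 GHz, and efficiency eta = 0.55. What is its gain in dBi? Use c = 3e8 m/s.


lambda = c/f = 3e8 / 1.372e+10 = 0.02186589 m
G = eta*(pi*D/lambda)^2 = 0.55*(pi*2.04/0.02186589)^2
G = 47248.5498 (linear)
G = 10*log10(47248.5498) = 46.7439 dBi

46.7439 dBi


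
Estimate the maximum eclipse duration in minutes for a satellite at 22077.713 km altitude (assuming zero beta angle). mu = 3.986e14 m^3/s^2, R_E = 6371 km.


r = 28448.7130 km
T = 795.8916 min
Eclipse fraction = arcsin(R_E/r)/pi = arcsin(6371.0000/28448.7130)/pi
= arcsin(0.2239469)/pi = 0.07189421
Eclipse duration = 0.07189421 * 795.8916 = 57.2200 min

57.2200 minutes


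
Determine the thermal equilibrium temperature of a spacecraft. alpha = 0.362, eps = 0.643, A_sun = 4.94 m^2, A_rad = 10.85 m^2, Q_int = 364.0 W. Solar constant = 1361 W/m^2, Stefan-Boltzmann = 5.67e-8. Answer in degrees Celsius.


Numerator = alpha*S*A_sun + Q_int = 0.362*1361*4.94 + 364.0 = 2797.8491 W
Denominator = eps*sigma*A_rad = 0.643*5.67e-8*10.85 = 3.9557039e-07 W/K^4
T^4 = 7.0729488e+09 K^4
T = 290.0014 K = 16.8514 C

16.8514 degrees Celsius


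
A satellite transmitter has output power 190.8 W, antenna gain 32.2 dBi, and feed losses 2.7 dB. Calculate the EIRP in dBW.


Pt = 190.8 W = 22.8058 dBW
EIRP = Pt_dBW + Gt - losses = 22.8058 + 32.2 - 2.7 = 52.3058 dBW

52.3058 dBW


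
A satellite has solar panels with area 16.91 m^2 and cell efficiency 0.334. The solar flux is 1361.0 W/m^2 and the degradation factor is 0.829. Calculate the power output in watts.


P = area * eta * S * degradation
P = 16.91 * 0.334 * 1361.0 * 0.829
P = 6372.3956 W

6372.3956 W


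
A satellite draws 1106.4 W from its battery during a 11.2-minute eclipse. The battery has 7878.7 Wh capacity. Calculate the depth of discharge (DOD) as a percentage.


E_used = P * t / 60 = 1106.4 * 11.2 / 60 = 206.5280 Wh
DOD = E_used / E_total * 100 = 206.5280 / 7878.7 * 100
DOD = 2.6213 %

2.6213 %


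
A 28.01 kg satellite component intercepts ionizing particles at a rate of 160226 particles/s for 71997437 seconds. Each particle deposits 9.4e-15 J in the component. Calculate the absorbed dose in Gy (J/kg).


Total energy deposited = rate * time * E_per
  = 160226 * 71997437 * 9.4e-15 = 0.1084371 J
Dose = E_total / mass = 0.1084371 / 28.01
Dose = 0.003871371 Gy

0.0039 Gy


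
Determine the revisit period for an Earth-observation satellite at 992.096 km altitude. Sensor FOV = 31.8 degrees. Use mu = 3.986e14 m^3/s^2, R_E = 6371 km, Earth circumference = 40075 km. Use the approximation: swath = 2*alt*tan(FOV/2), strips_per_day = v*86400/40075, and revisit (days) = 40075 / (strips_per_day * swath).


swath = 2*992.096*tan(0.2775074) = 565.2120 km
v = sqrt(mu/r) = 7357.6380 m/s = 7.3576 km/s
strips/day = v*86400/40075 = 7.3576*86400/40075 = 15.8628
coverage/day = strips * swath = 15.8628 * 565.2120 = 8965.8191 km
revisit = 40075 / 8965.8191 = 4.4698 days

4.4698 days


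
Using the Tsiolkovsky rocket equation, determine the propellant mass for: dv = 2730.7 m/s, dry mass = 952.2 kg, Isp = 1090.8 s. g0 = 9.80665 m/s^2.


ve = Isp * g0 = 1090.8 * 9.80665 = 10697.093820 m/s
mass ratio = exp(dv/ve) = exp(2730.7/10697.093820) = 1.29081647
m_prop = m_dry * (mr - 1) = 952.2 * (1.29081647 - 1)
m_prop = 276.9154 kg

276.9154 kg


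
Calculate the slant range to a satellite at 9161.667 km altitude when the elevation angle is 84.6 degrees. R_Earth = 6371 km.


h = 9161.667 km, el = 84.6 deg
d = -R_E*sin(el) + sqrt((R_E*sin(el))^2 + 2*R_E*h + h^2)
d = -6371.0000*sin(1.4765) + sqrt((6371.0000*0.995562)^2 + 2*6371.0000*9161.667 + 9161.667^2)
d = 9178.3658 km

9178.3658 km


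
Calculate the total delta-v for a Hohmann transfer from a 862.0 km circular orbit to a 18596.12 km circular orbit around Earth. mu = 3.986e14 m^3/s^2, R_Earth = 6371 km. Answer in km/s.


r1 = 7233.0000 km = 7.233e+06 m
r2 = 24967.1200 km = 2.496712e+07 m
dv1 = sqrt(mu/r1)*(sqrt(2*r2/(r1+r2)) - 1) = 1820.9128 m/s
dv2 = sqrt(mu/r2)*(1 - sqrt(2*r1/(r1+r2))) = 1317.5030 m/s
total dv = |dv1| + |dv2| = 1820.9128 + 1317.5030 = 3138.4158 m/s = 3.1384 km/s

3.1384 km/s


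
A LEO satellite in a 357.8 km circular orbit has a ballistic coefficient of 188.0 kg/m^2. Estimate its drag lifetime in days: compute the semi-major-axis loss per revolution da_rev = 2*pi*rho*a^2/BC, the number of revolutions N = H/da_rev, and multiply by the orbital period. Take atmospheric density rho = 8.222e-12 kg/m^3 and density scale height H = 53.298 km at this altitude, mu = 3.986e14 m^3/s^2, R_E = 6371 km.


a = R_E + alt = 6728.8000 km = 6.7288e+06 m
da_rev = 2*pi*rho*a^2/BC = 2*pi*8.222e-12*(6.7288e+06)^2/188.0 = 12.441557 m per revolution
N = H/da_rev = 53298.0000 m / 12.441557 m = 4283.8690 revolutions
P = 2*pi*sqrt(a^3/mu) = 5493.1018 s
lifetime = N*P = 4283.8690 * 5493.1018 = 2.3531729e+07 s = 272.3580 days

272.3580 days


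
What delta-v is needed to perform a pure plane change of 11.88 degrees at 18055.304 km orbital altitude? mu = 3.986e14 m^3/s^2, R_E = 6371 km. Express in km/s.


r = 24426.3040 km = 2.4426304e+07 m
V = sqrt(mu/r) = 4039.6131 m/s
di = 11.88 deg = 0.2073451 rad
dV = 2*V*sin(di/2) = 2*4039.6131*sin(0.1036726)
dV = 836.0944 m/s = 0.8360944 km/s

0.8361 km/s


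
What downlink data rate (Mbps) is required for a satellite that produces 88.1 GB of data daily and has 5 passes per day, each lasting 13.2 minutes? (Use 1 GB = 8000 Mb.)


total contact time = 5 * 13.2 * 60 = 3960.0000 s
data = 88.1 GB = 704800.0000 Mb
rate = 704800.0000 / 3960.0000 = 177.9798 Mbps

177.9798 Mbps


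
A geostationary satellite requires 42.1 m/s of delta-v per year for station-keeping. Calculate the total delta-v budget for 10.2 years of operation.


dV = rate * years = 42.1 * 10.2
dV = 429.4200 m/s

429.4200 m/s


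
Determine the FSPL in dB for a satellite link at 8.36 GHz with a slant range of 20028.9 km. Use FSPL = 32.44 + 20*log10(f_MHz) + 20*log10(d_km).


f = 8.36 GHz = 8360.0000 MHz
d = 20028.9 km
FSPL = 32.44 + 20*log10(8360.0000) + 20*log10(20028.9)
FSPL = 32.44 + 78.4441 + 86.0331
FSPL = 196.9173 dB

196.9173 dB


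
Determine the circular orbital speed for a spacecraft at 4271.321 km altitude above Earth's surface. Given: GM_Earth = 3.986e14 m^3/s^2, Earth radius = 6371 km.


r = R_E + alt = 6371.0 + 4271.321 = 10642.3210 km = 1.0642321e+07 m
v = sqrt(mu/r) = sqrt(3.986e14 / 1.0642321e+07) = 6119.9866 m/s = 6.1200 km/s

6.1200 km/s


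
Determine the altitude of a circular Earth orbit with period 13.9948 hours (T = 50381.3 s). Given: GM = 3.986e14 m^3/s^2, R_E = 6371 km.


T = 50381.3 s
r = (mu*T^2/(4*pi^2))^(1/3) = (3.986e14 * 50381.3^2 / (4*pi^2))^(1/3)
r = 2.9483029e+07 m = 29483.0290 km
alt = r - R_E = 29483.0290 - 6371 = 23112.0290 km

23112.0290 km


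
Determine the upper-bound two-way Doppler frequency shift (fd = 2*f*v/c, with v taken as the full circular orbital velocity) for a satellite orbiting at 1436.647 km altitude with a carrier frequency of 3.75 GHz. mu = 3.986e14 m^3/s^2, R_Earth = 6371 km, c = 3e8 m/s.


r = 7.807647e+06 m
v = sqrt(mu/r) = 7145.1041 m/s (worst-case radial velocity)
f = 3.75 GHz = 3.75e+09 Hz
fd = 2*f*v/c = 2*3.75e+09*7145.1041/3.0e+08
fd = 178627.6032 Hz

178627.6032 Hz


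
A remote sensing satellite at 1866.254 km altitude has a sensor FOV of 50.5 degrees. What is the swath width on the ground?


FOV = 50.5 deg = 0.8813913 rad
swath = 2 * alt * tan(FOV/2) = 2 * 1866.254 * tan(0.4406956)
swath = 2 * 1866.254 * 0.4716306
swath = 1760.3651 km

1760.3651 km


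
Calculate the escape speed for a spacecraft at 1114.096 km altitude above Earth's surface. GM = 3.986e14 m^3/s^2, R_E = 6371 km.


r = 6371.0 + 1114.096 = 7485.0960 km = 7.485096e+06 m
v_esc = sqrt(2*mu/r) = sqrt(2*3.986e14 / 7.485096e+06)
v_esc = 10320.1250 m/s = 10.3201 km/s

10.3201 km/s


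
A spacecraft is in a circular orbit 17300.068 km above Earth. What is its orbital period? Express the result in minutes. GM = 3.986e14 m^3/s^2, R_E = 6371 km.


r = 23671.0680 km = 2.3671068e+07 m
T = 2*pi*sqrt(r^3/mu) = 2*pi*sqrt(1.326336e+22 / 3.986e14)
T = 36244.1568 s = 604.0693 min

604.0693 minutes


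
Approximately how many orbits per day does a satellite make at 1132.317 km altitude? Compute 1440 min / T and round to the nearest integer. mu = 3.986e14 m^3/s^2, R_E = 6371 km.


r = 7.503317e+06 m
T = 2*pi*sqrt(r^3/mu) = 6468.3150 s = 107.8053 min
revs/day = 1440 / 107.8053 = 13.3574
Rounded: 13 revolutions per day

13 revolutions per day


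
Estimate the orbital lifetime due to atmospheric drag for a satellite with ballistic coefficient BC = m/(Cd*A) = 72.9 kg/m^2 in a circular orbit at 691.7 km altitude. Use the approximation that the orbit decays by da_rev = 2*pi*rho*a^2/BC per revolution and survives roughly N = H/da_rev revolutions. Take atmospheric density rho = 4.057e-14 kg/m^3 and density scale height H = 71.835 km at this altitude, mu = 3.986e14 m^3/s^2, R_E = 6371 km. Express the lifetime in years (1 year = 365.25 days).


a = R_E + alt = 7062.7000 km = 7.0627e+06 m
da_rev = 2*pi*rho*a^2/BC = 2*pi*4.057e-14*(7.0627e+06)^2/72.9 = 0.174421038 m per revolution
N = H/da_rev = 71835.0000 m / 0.174421038 m = 411848.2546 revolutions
P = 2*pi*sqrt(a^3/mu) = 5907.0053 s
lifetime = N*P = 411848.2546 * 5907.0053 = 2.4327898e+09 s = 28157.2896 days
years = 28157.2896 / 365.25 = 77.0905 years

77.0905 years


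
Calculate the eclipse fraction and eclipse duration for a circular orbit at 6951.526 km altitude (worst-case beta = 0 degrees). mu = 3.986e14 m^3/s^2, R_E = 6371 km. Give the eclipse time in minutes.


r = 13322.5260 km
T = 255.0585 min
Eclipse fraction = arcsin(R_E/r)/pi = arcsin(6371.0000/13322.5260)/pi
= arcsin(0.4782126)/pi = 0.1587152
Eclipse duration = 0.1587152 * 255.0585 = 40.4817 min

40.4817 minutes


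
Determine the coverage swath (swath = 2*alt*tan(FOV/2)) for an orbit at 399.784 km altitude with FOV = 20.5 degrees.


FOV = 20.5 deg = 0.3577925 rad
swath = 2 * alt * tan(FOV/2) = 2 * 399.784 * tan(0.1788962)
swath = 2 * 399.784 * 0.1808295
swath = 144.5854 km

144.5854 km


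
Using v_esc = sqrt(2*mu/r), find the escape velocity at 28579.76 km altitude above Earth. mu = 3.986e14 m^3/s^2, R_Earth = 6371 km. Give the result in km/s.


r = 6371.0 + 28579.76 = 34950.7600 km = 3.495076e+07 m
v_esc = sqrt(2*mu/r) = sqrt(2*3.986e14 / 3.495076e+07)
v_esc = 4775.9012 m/s = 4.7759 km/s

4.7759 km/s


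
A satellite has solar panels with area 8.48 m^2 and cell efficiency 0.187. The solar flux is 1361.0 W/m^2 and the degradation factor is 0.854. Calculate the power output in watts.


P = area * eta * S * degradation
P = 8.48 * 0.187 * 1361.0 * 0.854
P = 1843.1193 W

1843.1193 W


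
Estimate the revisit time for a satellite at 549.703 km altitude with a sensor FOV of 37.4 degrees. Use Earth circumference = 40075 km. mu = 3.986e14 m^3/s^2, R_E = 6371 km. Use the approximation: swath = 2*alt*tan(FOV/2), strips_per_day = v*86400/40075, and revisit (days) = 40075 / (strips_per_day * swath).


swath = 2*549.703*tan(0.3263766) = 372.1284 km
v = sqrt(mu/r) = 7589.1571 m/s = 7.5892 km/s
strips/day = v*86400/40075 = 7.5892*86400/40075 = 16.3619
coverage/day = strips * swath = 16.3619 * 372.1284 = 6088.7279 km
revisit = 40075 / 6088.7279 = 6.5818 days

6.5818 days


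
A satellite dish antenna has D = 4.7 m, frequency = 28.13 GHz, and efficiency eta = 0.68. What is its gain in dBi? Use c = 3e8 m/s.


lambda = c/f = 3e8 / 2.813e+10 = 0.01066477 m
G = eta*(pi*D/lambda)^2 = 0.68*(pi*4.7/0.01066477)^2
G = 1.3034709e+06 (linear)
G = 10*log10(1.3034709e+06) = 61.1510 dBi

61.1510 dBi


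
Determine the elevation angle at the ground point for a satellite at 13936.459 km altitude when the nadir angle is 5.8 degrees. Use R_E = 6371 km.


r = R_E + alt = 20307.4590 km
Law of sines in the satellite / Earth-center / ground-point triangle:
  sin(nadir)/R_E = sin(90 + el)/r  =>  cos(el) = (r/R_E)*sin(nadir)
cos(el) = (20307.4590 / 6371.0000) * sin(5.8 deg) = 0.3221153
el = arccos(0.3221153) = 71.2091 deg
(Earth-central angle = 90 - nadir - el = 12.9909 deg)

71.2091 degrees


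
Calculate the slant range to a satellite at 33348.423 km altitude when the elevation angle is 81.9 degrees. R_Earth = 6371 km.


h = 33348.423 km, el = 81.9 deg
d = -R_E*sin(el) + sqrt((R_E*sin(el))^2 + 2*R_E*h + h^2)
d = -6371.0000*sin(1.4294) + sqrt((6371.0000*0.9900237)^2 + 2*6371.0000*33348.423 + 33348.423^2)
d = 33401.8369 km

33401.8369 km


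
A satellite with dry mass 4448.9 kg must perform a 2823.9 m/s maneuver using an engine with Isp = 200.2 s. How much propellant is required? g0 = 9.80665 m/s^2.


ve = Isp * g0 = 200.2 * 9.80665 = 1963.291330 m/s
mass ratio = exp(dv/ve) = exp(2823.9/1963.291330) = 4.21373723
m_prop = m_dry * (mr - 1) = 4448.9 * (4.21373723 - 1)
m_prop = 14297.5956 kg

14297.5956 kg


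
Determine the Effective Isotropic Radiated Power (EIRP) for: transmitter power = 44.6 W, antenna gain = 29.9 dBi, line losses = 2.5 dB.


Pt = 44.6 W = 16.4933 dBW
EIRP = Pt_dBW + Gt - losses = 16.4933 + 29.9 - 2.5 = 43.8933 dBW

43.8933 dBW


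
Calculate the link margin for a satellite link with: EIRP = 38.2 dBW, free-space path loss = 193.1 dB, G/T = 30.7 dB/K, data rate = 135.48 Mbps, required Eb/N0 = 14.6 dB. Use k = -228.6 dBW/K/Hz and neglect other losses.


C/N0 = EIRP - FSPL + G/T - k = 38.2 - 193.1 + 30.7 - (-228.6)
C/N0 = 104.4000 dB-Hz
R_b = 135.48 Mbps = 1.3548e+08 bps -> 10*log10(R_b) = 81.3188 dB-Hz
Eb/N0 = C/N0 - 10*log10(R_b) = 104.4000 - 81.3188 = 23.0812 dB
Margin = Eb/N0 - Eb/N0_req = 23.0812 - 14.6 = 8.4812 dB (link closes)

8.4812 dB


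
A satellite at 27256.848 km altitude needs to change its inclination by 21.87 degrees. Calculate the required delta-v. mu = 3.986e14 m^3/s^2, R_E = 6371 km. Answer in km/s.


r = 33627.8480 km = 3.3627848e+07 m
V = sqrt(mu/r) = 3442.8580 m/s
di = 21.87 deg = 0.3817035 rad
dV = 2*V*sin(di/2) = 2*3442.8580*sin(0.1908518)
dV = 1306.1876 m/s = 1.3062 km/s

1.3062 km/s


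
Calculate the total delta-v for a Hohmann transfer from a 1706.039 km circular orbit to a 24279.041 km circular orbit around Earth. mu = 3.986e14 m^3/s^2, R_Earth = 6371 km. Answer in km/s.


r1 = 8077.0390 km = 8.077039e+06 m
r2 = 30650.0410 km = 3.0650041e+07 m
dv1 = sqrt(mu/r1)*(sqrt(2*r2/(r1+r2)) - 1) = 1813.2993 m/s
dv2 = sqrt(mu/r2)*(1 - sqrt(2*r1/(r1+r2))) = 1277.1345 m/s
total dv = |dv1| + |dv2| = 1813.2993 + 1277.1345 = 3090.4338 m/s = 3.0904 km/s

3.0904 km/s


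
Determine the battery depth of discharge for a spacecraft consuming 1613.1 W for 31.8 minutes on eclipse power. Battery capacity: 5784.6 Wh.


E_used = P * t / 60 = 1613.1 * 31.8 / 60 = 854.9430 Wh
DOD = E_used / E_total * 100 = 854.9430 / 5784.6 * 100
DOD = 14.7796 %

14.7796 %


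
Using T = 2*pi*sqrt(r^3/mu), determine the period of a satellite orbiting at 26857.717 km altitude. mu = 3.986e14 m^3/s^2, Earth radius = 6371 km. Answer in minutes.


r = 33228.7170 km = 3.3228717e+07 m
T = 2*pi*sqrt(r^3/mu) = 2*pi*sqrt(3.6689409e+22 / 3.986e14)
T = 60281.1572 s = 1004.6860 min

1004.6860 minutes


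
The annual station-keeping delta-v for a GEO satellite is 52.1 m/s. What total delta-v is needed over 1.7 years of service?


dV = rate * years = 52.1 * 1.7
dV = 88.5700 m/s

88.5700 m/s


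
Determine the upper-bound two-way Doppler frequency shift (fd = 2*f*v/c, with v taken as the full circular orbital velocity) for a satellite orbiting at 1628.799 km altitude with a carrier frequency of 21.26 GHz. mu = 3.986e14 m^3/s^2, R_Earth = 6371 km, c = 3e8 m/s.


r = 7.999799e+06 m
v = sqrt(mu/r) = 7058.7713 m/s (worst-case radial velocity)
f = 21.26 GHz = 2.126e+10 Hz
fd = 2*f*v/c = 2*2.126e+10*7058.7713/3.0e+08
fd = 1.0004632e+06 Hz

1.0005e+06 Hz


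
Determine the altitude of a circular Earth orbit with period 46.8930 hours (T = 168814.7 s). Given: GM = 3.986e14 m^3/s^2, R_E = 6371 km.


T = 168814.7 s
r = (mu*T^2/(4*pi^2))^(1/3) = (3.986e14 * 168814.7^2 / (4*pi^2))^(1/3)
r = 6.6018557e+07 m = 66018.5569 km
alt = r - R_E = 66018.5569 - 6371 = 59647.5569 km

59647.5569 km


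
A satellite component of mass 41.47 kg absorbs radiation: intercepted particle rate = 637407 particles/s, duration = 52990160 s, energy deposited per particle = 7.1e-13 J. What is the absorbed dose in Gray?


Total energy deposited = rate * time * E_per
  = 637407 * 52990160 * 7.1e-13 = 23.9812 J
Dose = E_total / mass = 23.9812 / 41.47
Dose = 0.5782776 Gy

0.5783 Gy


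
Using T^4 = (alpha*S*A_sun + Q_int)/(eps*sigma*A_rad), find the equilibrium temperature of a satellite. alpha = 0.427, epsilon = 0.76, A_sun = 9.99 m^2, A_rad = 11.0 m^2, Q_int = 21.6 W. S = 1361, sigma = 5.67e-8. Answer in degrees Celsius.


Numerator = alpha*S*A_sun + Q_int = 0.427*1361*9.99 + 21.6 = 5827.2585 W
Denominator = eps*sigma*A_rad = 0.76*5.67e-8*11.0 = 4.74012e-07 W/K^4
T^4 = 1.2293483e+10 K^4
T = 332.9805 K = 59.8305 C

59.8305 degrees Celsius


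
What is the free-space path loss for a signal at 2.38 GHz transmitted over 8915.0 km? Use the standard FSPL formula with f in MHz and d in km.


f = 2.38 GHz = 2380.0000 MHz
d = 8915.0 km
FSPL = 32.44 + 20*log10(2380.0000) + 20*log10(8915.0)
FSPL = 32.44 + 67.5315 + 79.0024
FSPL = 178.9740 dB

178.9740 dB


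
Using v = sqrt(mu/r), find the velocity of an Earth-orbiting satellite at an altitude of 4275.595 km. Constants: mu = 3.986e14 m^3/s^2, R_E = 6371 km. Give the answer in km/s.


r = R_E + alt = 6371.0 + 4275.595 = 10646.5950 km = 1.0646595e+07 m
v = sqrt(mu/r) = sqrt(3.986e14 / 1.0646595e+07) = 6118.7580 m/s = 6.1188 km/s

6.1188 km/s


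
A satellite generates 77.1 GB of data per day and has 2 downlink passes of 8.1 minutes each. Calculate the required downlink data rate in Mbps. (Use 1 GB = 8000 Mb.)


total contact time = 2 * 8.1 * 60 = 972.0000 s
data = 77.1 GB = 616800.0000 Mb
rate = 616800.0000 / 972.0000 = 634.5679 Mbps

634.5679 Mbps


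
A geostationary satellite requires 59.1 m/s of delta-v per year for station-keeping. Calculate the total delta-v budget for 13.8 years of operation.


dV = rate * years = 59.1 * 13.8
dV = 815.5800 m/s

815.5800 m/s


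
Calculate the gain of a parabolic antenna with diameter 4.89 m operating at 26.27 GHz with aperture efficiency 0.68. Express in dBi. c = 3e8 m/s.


lambda = c/f = 3e8 / 2.627e+10 = 0.01141987 m
G = eta*(pi*D/lambda)^2 = 0.68*(pi*4.89/0.01141987)^2
G = 1.2305635e+06 (linear)
G = 10*log10(1.2305635e+06) = 60.9010 dBi

60.9010 dBi


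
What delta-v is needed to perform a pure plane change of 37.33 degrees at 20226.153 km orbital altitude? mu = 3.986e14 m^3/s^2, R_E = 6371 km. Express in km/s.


r = 26597.1530 km = 2.6597153e+07 m
V = sqrt(mu/r) = 3871.2487 m/s
di = 37.33 deg = 0.6515314 rad
dV = 2*V*sin(di/2) = 2*3871.2487*sin(0.3257657)
dV = 2477.8648 m/s = 2.4779 km/s

2.4779 km/s


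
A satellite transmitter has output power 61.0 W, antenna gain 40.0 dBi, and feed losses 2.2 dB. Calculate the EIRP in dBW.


Pt = 61.0 W = 17.8533 dBW
EIRP = Pt_dBW + Gt - losses = 17.8533 + 40.0 - 2.2 = 55.6533 dBW

55.6533 dBW


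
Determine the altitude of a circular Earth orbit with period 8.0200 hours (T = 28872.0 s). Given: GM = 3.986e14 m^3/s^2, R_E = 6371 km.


T = 28872.0 s
r = (mu*T^2/(4*pi^2))^(1/3) = (3.986e14 * 28872.0^2 / (4*pi^2))^(1/3)
r = 2.0341225e+07 m = 20341.2248 km
alt = r - R_E = 20341.2248 - 6371 = 13970.2248 km

13970.2248 km


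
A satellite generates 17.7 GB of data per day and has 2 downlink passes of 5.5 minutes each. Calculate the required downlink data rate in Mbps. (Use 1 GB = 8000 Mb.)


total contact time = 2 * 5.5 * 60 = 660.0000 s
data = 17.7 GB = 141600.0000 Mb
rate = 141600.0000 / 660.0000 = 214.5455 Mbps

214.5455 Mbps


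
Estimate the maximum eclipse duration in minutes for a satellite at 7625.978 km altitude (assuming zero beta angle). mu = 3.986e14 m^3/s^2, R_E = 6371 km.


r = 13996.9780 km
T = 274.6701 min
Eclipse fraction = arcsin(R_E/r)/pi = arcsin(6371.0000/13996.9780)/pi
= arcsin(0.4551697)/pi = 0.1504214
Eclipse duration = 0.1504214 * 274.6701 = 41.3163 min

41.3163 minutes


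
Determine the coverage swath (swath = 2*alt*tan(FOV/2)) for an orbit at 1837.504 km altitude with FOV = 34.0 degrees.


FOV = 34.0 deg = 0.5934119 rad
swath = 2 * alt * tan(FOV/2) = 2 * 1837.504 * tan(0.296706)
swath = 2 * 1837.504 * 0.3057307
swath = 1123.5627 km

1123.5627 km


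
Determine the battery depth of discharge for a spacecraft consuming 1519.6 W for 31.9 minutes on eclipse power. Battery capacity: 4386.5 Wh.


E_used = P * t / 60 = 1519.6 * 31.9 / 60 = 807.9207 Wh
DOD = E_used / E_total * 100 = 807.9207 / 4386.5 * 100
DOD = 18.4183 %

18.4183 %


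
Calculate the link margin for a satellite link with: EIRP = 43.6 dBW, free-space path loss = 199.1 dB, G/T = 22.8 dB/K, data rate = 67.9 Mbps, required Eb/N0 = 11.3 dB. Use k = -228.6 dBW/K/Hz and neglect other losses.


C/N0 = EIRP - FSPL + G/T - k = 43.6 - 199.1 + 22.8 - (-228.6)
C/N0 = 95.9000 dB-Hz
R_b = 67.9 Mbps = 6.79e+07 bps -> 10*log10(R_b) = 78.3187 dB-Hz
Eb/N0 = C/N0 - 10*log10(R_b) = 95.9000 - 78.3187 = 17.5813 dB
Margin = Eb/N0 - Eb/N0_req = 17.5813 - 11.3 = 6.2813 dB (link closes)

6.2813 dB


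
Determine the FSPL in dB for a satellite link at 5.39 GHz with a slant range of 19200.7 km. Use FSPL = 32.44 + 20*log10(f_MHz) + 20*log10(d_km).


f = 5.39 GHz = 5390.0000 MHz
d = 19200.7 km
FSPL = 32.44 + 20*log10(5390.0000) + 20*log10(19200.7)
FSPL = 32.44 + 74.6318 + 85.6663
FSPL = 192.7381 dB

192.7381 dB


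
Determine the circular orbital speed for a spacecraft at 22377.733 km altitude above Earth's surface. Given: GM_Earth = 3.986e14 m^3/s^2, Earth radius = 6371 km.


r = R_E + alt = 6371.0 + 22377.733 = 28748.7330 km = 2.8748733e+07 m
v = sqrt(mu/r) = sqrt(3.986e14 / 2.8748733e+07) = 3723.5680 m/s = 3.7236 km/s

3.7236 km/s


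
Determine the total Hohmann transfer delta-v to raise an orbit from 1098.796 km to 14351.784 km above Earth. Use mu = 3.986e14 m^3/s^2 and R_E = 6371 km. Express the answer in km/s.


r1 = 7469.7960 km = 7.469796e+06 m
r2 = 20722.7840 km = 2.0722784e+07 m
dv1 = sqrt(mu/r1)*(sqrt(2*r2/(r1+r2)) - 1) = 1552.0851 m/s
dv2 = sqrt(mu/r2)*(1 - sqrt(2*r1/(r1+r2))) = 1193.1423 m/s
total dv = |dv1| + |dv2| = 1552.0851 + 1193.1423 = 2745.2274 m/s = 2.7452 km/s

2.7452 km/s


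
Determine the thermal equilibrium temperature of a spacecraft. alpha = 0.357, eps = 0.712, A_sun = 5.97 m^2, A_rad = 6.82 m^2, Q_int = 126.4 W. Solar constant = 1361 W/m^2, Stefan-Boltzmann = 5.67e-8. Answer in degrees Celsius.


Numerator = alpha*S*A_sun + Q_int = 0.357*1361*5.97 + 126.4 = 3027.0857 W
Denominator = eps*sigma*A_rad = 0.712*5.67e-8*6.82 = 2.7532613e-07 W/K^4
T^4 = 1.0994546e+10 K^4
T = 323.8130 K = 50.6630 C

50.6630 degrees Celsius


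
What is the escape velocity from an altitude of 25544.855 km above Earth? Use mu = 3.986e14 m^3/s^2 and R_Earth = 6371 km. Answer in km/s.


r = 6371.0 + 25544.855 = 31915.8550 km = 3.1915855e+07 m
v_esc = sqrt(2*mu/r) = sqrt(2*3.986e14 / 3.1915855e+07)
v_esc = 4997.8176 m/s = 4.9978 km/s

4.9978 km/s


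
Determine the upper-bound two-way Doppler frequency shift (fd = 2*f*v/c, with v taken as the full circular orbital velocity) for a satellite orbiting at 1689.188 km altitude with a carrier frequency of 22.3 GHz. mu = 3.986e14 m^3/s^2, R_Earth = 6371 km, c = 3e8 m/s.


r = 8.060188e+06 m
v = sqrt(mu/r) = 7032.2785 m/s (worst-case radial velocity)
f = 22.3 GHz = 2.23e+10 Hz
fd = 2*f*v/c = 2*2.23e+10*7032.2785/3.0e+08
fd = 1.0454654e+06 Hz

1.0455e+06 Hz


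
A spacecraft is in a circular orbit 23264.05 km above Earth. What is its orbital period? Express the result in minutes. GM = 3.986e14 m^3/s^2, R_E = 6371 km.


r = 29635.0500 km = 2.963505e+07 m
T = 2*pi*sqrt(r^3/mu) = 2*pi*sqrt(2.6026573e+22 / 3.986e14)
T = 50771.4676 s = 846.1911 min

846.1911 minutes


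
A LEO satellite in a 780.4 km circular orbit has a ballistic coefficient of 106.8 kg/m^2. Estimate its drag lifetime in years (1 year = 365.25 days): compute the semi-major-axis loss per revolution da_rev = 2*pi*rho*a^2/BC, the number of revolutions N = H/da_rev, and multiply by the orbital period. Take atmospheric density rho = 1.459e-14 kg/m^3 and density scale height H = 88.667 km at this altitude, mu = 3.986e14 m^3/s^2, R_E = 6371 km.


a = R_E + alt = 7151.4000 km = 7.1514e+06 m
da_rev = 2*pi*rho*a^2/BC = 2*pi*1.459e-14*(7.1514e+06)^2/106.8 = 0.0438981328 m per revolution
N = H/da_rev = 88667.0000 m / 0.0438981328 m = 2.0198353e+06 revolutions
P = 2*pi*sqrt(a^3/mu) = 6018.6325 s
lifetime = N*P = 2.0198353e+06 * 6018.6325 = 1.2156647e+10 s = 140701.9287 days
years = 140701.9287 / 365.25 = 385.2209 years

385.2209 years


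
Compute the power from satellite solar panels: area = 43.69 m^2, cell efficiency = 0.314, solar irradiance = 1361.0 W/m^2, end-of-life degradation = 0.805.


P = area * eta * S * degradation
P = 43.69 * 0.314 * 1361.0 * 0.805
P = 15030.2325 W

15030.2325 W


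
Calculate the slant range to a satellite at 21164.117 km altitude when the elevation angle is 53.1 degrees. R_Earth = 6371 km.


h = 21164.117 km, el = 53.1 deg
d = -R_E*sin(el) + sqrt((R_E*sin(el))^2 + 2*R_E*h + h^2)
d = -6371.0000*sin(0.9267698) + sqrt((6371.0000*0.7996847)^2 + 2*6371.0000*21164.117 + 21164.117^2)
d = 22173.3209 km

22173.3209 km


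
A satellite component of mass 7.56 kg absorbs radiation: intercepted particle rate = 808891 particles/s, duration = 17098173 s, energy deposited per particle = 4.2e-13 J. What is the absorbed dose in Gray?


Total energy deposited = rate * time * E_per
  = 808891 * 17098173 * 4.2e-13 = 5.8088 J
Dose = E_total / mass = 5.8088 / 7.56
Dose = 0.7683643 Gy

0.7684 Gy


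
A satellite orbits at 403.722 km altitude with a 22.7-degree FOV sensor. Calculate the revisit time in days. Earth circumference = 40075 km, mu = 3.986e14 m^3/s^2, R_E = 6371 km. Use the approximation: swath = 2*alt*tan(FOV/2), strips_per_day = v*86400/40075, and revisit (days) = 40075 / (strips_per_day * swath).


swath = 2*403.722*tan(0.1980949) = 162.0761 km
v = sqrt(mu/r) = 7670.4865 m/s = 7.6705 km/s
strips/day = v*86400/40075 = 7.6705*86400/40075 = 16.5372
coverage/day = strips * swath = 16.5372 * 162.0761 = 2680.2923 km
revisit = 40075 / 2680.2923 = 14.9517 days

14.9517 days


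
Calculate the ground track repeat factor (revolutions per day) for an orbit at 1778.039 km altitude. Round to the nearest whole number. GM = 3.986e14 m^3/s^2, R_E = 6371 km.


r = 8.149039e+06 m
T = 2*pi*sqrt(r^3/mu) = 7321.0069 s = 122.0168 min
revs/day = 1440 / 122.0168 = 11.8017
Rounded: 12 revolutions per day

12 revolutions per day


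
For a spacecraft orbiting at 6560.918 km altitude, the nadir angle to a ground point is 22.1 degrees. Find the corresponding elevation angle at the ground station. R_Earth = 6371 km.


r = R_E + alt = 12931.9180 km
Law of sines in the satellite / Earth-center / ground-point triangle:
  sin(nadir)/R_E = sin(90 + el)/r  =>  cos(el) = (r/R_E)*sin(nadir)
cos(el) = (12931.9180 / 6371.0000) * sin(22.1 deg) = 0.7636637
el = arccos(0.7636637) = 40.2117 deg
(Earth-central angle = 90 - nadir - el = 27.6883 deg)

40.2117 degrees


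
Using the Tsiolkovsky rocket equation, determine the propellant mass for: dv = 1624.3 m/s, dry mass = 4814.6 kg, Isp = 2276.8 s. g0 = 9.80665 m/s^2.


ve = Isp * g0 = 2276.8 * 9.80665 = 22327.780720 m/s
mass ratio = exp(dv/ve) = exp(1624.3/22327.780720) = 1.07545942
m_prop = m_dry * (mr - 1) = 4814.6 * (1.07545942 - 1)
m_prop = 363.3069 kg

363.3069 kg
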